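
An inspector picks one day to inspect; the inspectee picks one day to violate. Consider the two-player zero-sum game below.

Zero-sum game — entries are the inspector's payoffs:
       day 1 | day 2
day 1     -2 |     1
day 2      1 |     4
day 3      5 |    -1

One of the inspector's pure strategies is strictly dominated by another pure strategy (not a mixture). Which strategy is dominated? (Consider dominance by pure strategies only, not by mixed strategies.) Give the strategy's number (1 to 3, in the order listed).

Compare day 1 with day 2: 1 > -2, 4 > 1.
So day 2 strictly dominates day 1 for the inspector; day 1 is strictly dominated.

1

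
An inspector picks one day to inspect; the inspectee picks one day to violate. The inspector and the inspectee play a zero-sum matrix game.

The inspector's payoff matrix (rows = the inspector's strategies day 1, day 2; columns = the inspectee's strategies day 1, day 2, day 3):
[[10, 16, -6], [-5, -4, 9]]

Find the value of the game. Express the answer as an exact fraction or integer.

2

Column day 2 is strictly dominated by day 1 for the inspectee (it gives the inspector more in every row).
The remaining 2×2 game on (day 1, day 2) × (day 1, day 3) has no saddle point. Let the inspector play day 1 with probability p; indifference gives 10p − 5(1−p) = −6p + 9(1−p), so p = 7/15.
Similarly the inspectee's optimal q on day 1 is 1/2, and the value is 10·(1/2) + (-6)·(1/2) = 2.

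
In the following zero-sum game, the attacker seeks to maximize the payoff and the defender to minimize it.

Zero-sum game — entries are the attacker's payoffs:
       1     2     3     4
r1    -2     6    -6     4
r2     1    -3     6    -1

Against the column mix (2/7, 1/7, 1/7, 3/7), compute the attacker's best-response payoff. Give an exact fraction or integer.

r1: (-2)·(2/7) + (6)·(1/7) + (-6)·(1/7) + (4)·(3/7) = 8/7.
r2: (1)·(2/7) + (-3)·(1/7) + (6)·(1/7) + (-1)·(3/7) = 2/7.
The best pure response is r1 with expected payoff 8/7.

8/7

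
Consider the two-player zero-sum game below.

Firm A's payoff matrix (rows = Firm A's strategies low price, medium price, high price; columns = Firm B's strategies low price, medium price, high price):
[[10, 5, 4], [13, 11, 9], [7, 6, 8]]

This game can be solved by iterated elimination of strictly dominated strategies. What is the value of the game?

9

Column low price is strictly dominated by medium price for Firm B (5<10, 11<13, 6<7); eliminate low price.
Row high price is strictly dominated by row medium price (11>6, 9>8); eliminate high price.
Row low price is strictly dominated by row medium price (11>5, 9>4); eliminate low price.
Column medium price is strictly dominated by high price for Firm B (9<11); eliminate medium price.
Only (medium price, high price) remains, with payoff 9.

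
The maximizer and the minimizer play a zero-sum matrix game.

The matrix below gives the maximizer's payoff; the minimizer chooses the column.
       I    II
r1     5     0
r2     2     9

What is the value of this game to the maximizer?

Row minima are 0 and 2, so the maximizer's maximin is 2; column maxima are 5 and 9, so the minimizer's minimax is 5. These differ, so the equilibrium is in mixed strategies.
Let the maximizer play r1 with probability p. The minimizer is indifferent when 5p + 2(1−p) = 9(1−p), giving p = 7/12.
Let the minimizer play I with probability q. The maximizer is indifferent when 5q = 2q + 9(1−q), giving q = 3/4.
The value is 5·(3/4) + (0)·(1/4) = 15/4.

15/4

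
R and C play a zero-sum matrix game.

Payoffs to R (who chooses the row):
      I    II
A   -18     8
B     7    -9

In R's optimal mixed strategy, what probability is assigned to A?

8/21

Row minima are -18 and -9, so R's maximin is -9; column maxima are 7 and 8, so C's minimax is 7. These differ, so the equilibrium is in mixed strategies.
Let R play A with probability p. C is indifferent when −18p + 7(1−p) = 8p − 9(1−p), giving p = 8/21.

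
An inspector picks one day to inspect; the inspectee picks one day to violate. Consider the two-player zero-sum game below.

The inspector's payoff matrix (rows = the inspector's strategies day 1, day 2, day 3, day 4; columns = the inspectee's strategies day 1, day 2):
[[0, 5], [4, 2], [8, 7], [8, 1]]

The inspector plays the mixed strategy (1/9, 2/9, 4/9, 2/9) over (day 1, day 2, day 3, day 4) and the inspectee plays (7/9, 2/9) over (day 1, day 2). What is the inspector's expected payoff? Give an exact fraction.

470/81

Against (7/9, 2/9), each row's expected payoff is day 1: 10/9; day 2: 32/9; day 3: 70/9; day 4: 58/9.
Taking the (1/9, 2/9, 4/9, 2/9)-weighted average: (1/9)·(10/9) + (2/9)·(32/9) + (4/9)·(70/9) + (2/9)·(58/9) = 470/81.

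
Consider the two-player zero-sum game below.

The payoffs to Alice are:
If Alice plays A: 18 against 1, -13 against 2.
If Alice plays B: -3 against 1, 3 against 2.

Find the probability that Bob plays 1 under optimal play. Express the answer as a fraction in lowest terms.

Row minima are -13 and -3, so Alice's maximin is -3; column maxima are 18 and 3, so Bob's minimax is 3. These differ, so the equilibrium is in mixed strategies.
Let Bob play 1 with probability q. Alice is indifferent when 18q − 13(1−q) = −3q + 3(1−q), giving q = 16/37.

16/37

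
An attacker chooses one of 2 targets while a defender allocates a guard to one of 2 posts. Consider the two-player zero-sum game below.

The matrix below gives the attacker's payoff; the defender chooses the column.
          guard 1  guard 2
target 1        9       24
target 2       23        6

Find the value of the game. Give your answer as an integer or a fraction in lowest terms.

Row minima are 9 and 6, so the attacker's maximin is 9; column maxima are 23 and 24, so the defender's minimax is 23. These differ, so the equilibrium is in mixed strategies.
Let the attacker play target 1 with probability p. The defender is indifferent when 9p + 23(1−p) = 24p + 6(1−p), giving p = 17/32.
Let the defender play guard 1 with probability q. The attacker is indifferent when 9q + 24(1−q) = 23q + 6(1−q), giving q = 9/16.
The value is 9·(9/16) + (24)·(7/16) = 249/16.

249/16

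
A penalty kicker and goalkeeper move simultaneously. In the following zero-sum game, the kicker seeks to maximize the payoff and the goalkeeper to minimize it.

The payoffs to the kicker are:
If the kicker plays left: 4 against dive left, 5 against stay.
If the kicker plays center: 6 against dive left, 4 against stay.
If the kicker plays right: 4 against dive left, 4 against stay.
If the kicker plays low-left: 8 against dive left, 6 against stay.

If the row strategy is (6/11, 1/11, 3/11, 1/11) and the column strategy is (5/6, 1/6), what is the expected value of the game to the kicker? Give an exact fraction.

Against (5/6, 1/6), each row's expected payoff is left: 25/6; center: 17/3; right: 4; low-left: 23/3.
Taking the (6/11, 1/11, 3/11, 1/11)-weighted average: (6/11)·(25/6) + (1/11)·(17/3) + (3/11)·(4) + (1/11)·(23/3) = 151/33.

151/33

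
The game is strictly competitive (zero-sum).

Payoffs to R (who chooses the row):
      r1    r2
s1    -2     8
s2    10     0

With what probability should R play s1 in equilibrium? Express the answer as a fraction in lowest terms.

Row minima are -2 and 0, so R's maximin is 0; column maxima are 10 and 8, so C's minimax is 8. These differ, so the equilibrium is in mixed strategies.
Let R play s1 with probability p. C is indifferent when −2p + 10(1−p) = 8p, giving p = 1/2.

1/2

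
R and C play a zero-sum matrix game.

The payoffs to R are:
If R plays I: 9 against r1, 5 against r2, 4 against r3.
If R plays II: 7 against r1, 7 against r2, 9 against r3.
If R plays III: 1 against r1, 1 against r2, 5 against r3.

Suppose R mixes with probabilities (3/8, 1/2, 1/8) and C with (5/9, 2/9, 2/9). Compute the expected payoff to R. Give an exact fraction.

Against (5/9, 2/9, 2/9), each row's expected payoff is I: 7; II: 67/9; III: 17/9.
Taking the (3/8, 1/2, 1/8)-weighted average: (3/8)·(7) + (1/2)·(67/9) + (1/8)·(17/9) = 79/12.

79/12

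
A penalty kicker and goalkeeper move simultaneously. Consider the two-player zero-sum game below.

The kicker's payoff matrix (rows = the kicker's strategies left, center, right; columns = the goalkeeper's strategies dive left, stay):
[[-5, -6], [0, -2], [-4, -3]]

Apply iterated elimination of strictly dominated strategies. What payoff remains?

-2

Row left is strictly dominated by row center (0>-5, -2>-6); eliminate left.
Row right is strictly dominated by row center (0>-4, -2>-3); eliminate right.
Column dive left is strictly dominated by stay for the goalkeeper (-2<0); eliminate dive left.
Only (center, stay) remains, with payoff -2.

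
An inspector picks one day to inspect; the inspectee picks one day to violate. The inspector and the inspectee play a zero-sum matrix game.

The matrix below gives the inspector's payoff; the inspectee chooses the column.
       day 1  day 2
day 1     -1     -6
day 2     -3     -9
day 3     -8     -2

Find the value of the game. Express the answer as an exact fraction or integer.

Row day 2 is strictly dominated by row day 1, so the inspector never plays it.
The remaining 2×2 game on (day 1, day 3) × (day 1, day 2) has no saddle point. Let the inspector play day 1 with probability p; indifference gives −p − 8(1−p) = −6p − 2(1−p), so p = 6/11.
Similarly the inspectee's optimal q on day 1 is 4/11, and the value is -1·(4/11) + (-6)·(7/11) = -46/11.

-46/11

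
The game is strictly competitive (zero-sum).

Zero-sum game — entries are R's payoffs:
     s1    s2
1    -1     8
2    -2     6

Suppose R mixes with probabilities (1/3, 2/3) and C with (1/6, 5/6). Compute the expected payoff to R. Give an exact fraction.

Against (1/6, 5/6), each row's expected payoff is 1: 13/2; 2: 14/3.
Taking the (1/3, 2/3)-weighted average: (1/3)·(13/2) + (2/3)·(14/3) = 95/18.

95/18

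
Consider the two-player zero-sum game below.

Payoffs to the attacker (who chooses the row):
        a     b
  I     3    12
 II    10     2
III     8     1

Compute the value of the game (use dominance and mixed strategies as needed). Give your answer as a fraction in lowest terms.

114/17

Row III is strictly dominated by row II, so the attacker never plays it.
The remaining 2×2 game on (I, II) × (a, b) has no saddle point. Let the attacker play I with probability p; indifference gives 3p + 10(1−p) = 12p + 2(1−p), so p = 8/17.
Similarly the defender's optimal q on a is 10/17, and the value is 3·(10/17) + (12)·(7/17) = 114/17.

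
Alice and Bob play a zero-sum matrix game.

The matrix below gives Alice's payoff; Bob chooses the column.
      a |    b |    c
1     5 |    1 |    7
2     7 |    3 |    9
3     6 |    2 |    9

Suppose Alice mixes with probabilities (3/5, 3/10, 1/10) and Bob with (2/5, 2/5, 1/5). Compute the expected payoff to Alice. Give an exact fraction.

Against (2/5, 2/5, 1/5), each row's expected payoff is 1: 19/5; 2: 29/5; 3: 5.
Taking the (3/5, 3/10, 1/10)-weighted average: (3/5)·(19/5) + (3/10)·(29/5) + (1/10)·(5) = 113/25.

113/25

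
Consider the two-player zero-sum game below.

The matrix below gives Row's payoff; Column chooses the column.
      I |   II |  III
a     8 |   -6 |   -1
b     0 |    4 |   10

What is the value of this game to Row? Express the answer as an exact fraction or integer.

Column III is strictly dominated by II for Column (it gives Row more in every row).
The remaining 2×2 game on (a, b) × (I, II) has no saddle point. Let Row play a with probability p; indifference gives 8p = −6p + 4(1−p), so p = 2/9.
Similarly Column's optimal q on I is 5/9, and the value is 8·(5/9) + (-6)·(4/9) = 16/9.

16/9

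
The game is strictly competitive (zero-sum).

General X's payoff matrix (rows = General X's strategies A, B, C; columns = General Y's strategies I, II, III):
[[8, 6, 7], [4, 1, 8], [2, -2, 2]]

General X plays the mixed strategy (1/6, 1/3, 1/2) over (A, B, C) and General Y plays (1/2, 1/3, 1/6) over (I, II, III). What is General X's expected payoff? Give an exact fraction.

Against (1/2, 1/3, 1/6), each row's expected payoff is A: 43/6; B: 11/3; C: 2/3.
Taking the (1/6, 1/3, 1/2)-weighted average: (1/6)·(43/6) + (1/3)·(11/3) + (1/2)·(2/3) = 11/4.

11/4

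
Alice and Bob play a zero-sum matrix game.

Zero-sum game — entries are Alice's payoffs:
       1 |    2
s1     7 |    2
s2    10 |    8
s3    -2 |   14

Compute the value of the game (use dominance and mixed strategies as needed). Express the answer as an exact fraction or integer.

26/3

Row s1 is strictly dominated by row s2, so Alice never plays it.
The remaining 2×2 game on (s2, s3) × (1, 2) has no saddle point. Let Alice play s2 with probability p; indifference gives 10p − 2(1−p) = 8p + 14(1−p), so p = 8/9.
Similarly Bob's optimal q on 1 is 1/3, and the value is 10·(1/3) + (8)·(2/3) = 26/3.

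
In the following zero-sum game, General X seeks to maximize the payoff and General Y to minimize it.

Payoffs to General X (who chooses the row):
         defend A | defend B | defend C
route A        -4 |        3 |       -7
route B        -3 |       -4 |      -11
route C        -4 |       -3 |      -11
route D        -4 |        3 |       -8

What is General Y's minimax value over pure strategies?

-7

The worst case (largest entry) in each column is defend A: -3, defend B: 3, defend C: -7.
The best (smallest) of these is -7.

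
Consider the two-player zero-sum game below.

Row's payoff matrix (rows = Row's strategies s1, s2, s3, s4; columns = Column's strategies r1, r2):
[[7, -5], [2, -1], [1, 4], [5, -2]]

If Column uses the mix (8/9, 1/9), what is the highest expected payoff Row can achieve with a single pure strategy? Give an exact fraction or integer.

s1: (7)·(8/9) + (-5)·(1/9) = 17/3.
s2: (2)·(8/9) + (-1)·(1/9) = 5/3.
s3: (1)·(8/9) + (4)·(1/9) = 4/3.
s4: (5)·(8/9) + (-2)·(1/9) = 38/9.
The best pure response is s1 with expected payoff 17/3.

17/3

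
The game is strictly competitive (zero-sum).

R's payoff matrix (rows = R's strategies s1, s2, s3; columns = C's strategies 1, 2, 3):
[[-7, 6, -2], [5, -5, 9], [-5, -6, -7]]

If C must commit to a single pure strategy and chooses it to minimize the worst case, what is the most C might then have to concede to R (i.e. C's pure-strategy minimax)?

The worst case (largest entry) in each column is 1: 5, 2: 6, 3: 9.
The best (smallest) of these is 5.

5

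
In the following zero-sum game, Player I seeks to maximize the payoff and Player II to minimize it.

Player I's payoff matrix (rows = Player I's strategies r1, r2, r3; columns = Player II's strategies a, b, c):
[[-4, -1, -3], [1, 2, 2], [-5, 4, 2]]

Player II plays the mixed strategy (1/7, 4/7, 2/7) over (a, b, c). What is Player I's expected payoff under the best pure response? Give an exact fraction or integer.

15/7

r1: (-4)·(1/7) + (-1)·(4/7) + (-3)·(2/7) = -2.
r2: (1)·(1/7) + (2)·(4/7) + (2)·(2/7) = 13/7.
r3: (-5)·(1/7) + (4)·(4/7) + (2)·(2/7) = 15/7.
The best pure response is r3 with expected payoff 15/7.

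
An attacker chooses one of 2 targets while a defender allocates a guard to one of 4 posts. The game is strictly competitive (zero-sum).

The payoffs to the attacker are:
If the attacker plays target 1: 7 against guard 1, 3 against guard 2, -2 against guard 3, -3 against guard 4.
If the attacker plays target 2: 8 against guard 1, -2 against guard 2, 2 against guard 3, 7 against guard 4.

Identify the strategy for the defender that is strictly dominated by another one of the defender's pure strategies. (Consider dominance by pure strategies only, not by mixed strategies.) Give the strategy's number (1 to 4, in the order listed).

The defender prefers columns that give the attacker less. Compare guard 1 with guard 2: 3 < 7, -2 < 8.
So guard 2 strictly dominates guard 1 for the defender; guard 1 is strictly dominated.

1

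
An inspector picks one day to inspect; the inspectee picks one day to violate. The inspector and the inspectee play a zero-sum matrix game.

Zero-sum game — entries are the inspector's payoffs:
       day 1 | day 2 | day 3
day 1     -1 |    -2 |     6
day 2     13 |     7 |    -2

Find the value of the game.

38/17

Column day 1 is strictly dominated by day 2 for the inspectee (it gives the inspector more in every row).
The remaining 2×2 game on (day 1, day 2) × (day 2, day 3) has no saddle point. Let the inspector play day 1 with probability p; indifference gives −2p + 7(1−p) = 6p − 2(1−p), so p = 9/17.
Similarly the inspectee's optimal q on day 2 is 8/17, and the value is -2·(8/17) + (6)·(9/17) = 38/17.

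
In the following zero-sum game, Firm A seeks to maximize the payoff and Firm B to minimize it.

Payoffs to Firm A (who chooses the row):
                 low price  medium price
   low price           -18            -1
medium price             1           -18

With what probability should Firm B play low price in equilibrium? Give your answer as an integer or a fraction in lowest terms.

17/36

Row minima are -18 and -18, so Firm A's maximin is -18; column maxima are 1 and -1, so Firm B's minimax is -1. These differ, so the equilibrium is in mixed strategies.
Let Firm B play low price with probability q. Firm A is indifferent when −18q − (1−q) = q − 18(1−q), giving q = 17/36.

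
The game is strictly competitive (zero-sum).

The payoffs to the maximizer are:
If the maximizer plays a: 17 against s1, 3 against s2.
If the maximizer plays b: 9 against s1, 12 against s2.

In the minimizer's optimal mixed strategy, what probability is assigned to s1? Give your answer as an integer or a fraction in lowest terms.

Row minima are 3 and 9, so the maximizer's maximin is 9; column maxima are 17 and 12, so the minimizer's minimax is 12. These differ, so the equilibrium is in mixed strategies.
Let the minimizer play s1 with probability q. The maximizer is indifferent when 17q + 3(1−q) = 9q + 12(1−q), giving q = 9/17.

9/17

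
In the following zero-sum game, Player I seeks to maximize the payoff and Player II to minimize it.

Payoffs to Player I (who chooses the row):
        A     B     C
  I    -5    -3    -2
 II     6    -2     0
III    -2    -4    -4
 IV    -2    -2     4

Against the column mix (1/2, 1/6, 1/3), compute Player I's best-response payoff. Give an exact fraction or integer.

I: (-5)·(1/2) + (-3)·(1/6) + (-2)·(1/3) = -11/3.
II: (6)·(1/2) + (-2)·(1/6) + (0)·(1/3) = 8/3.
III: (-2)·(1/2) + (-4)·(1/6) + (-4)·(1/3) = -3.
IV: (-2)·(1/2) + (-2)·(1/6) + (4)·(1/3) = 0.
The best pure response is II with expected payoff 8/3.

8/3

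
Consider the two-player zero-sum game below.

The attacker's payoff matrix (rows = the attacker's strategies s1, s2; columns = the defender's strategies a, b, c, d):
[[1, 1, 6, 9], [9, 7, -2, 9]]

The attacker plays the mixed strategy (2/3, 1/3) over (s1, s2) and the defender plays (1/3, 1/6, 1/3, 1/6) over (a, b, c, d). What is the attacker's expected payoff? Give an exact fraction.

Against (1/3, 1/6, 1/3, 1/6), each row's expected payoff is s1: 4; s2: 5.
Taking the (2/3, 1/3)-weighted average: (2/3)·(4) + (1/3)·(5) = 13/3.

13/3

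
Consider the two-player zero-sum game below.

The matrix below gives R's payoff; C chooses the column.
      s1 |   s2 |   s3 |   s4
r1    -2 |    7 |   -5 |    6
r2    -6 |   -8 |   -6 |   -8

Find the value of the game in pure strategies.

-5

Row minima: -5, -8 → R's maximin is -5.
Column maxima: -2, 7, -5, 6 → C's minimax is -5.
They coincide at (r1, s3), so the value is -5.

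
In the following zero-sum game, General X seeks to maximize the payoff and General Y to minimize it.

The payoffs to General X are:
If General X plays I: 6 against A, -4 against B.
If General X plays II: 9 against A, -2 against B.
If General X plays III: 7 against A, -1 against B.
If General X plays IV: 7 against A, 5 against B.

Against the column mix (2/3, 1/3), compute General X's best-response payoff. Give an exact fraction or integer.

I: (6)·(2/3) + (-4)·(1/3) = 8/3.
II: (9)·(2/3) + (-2)·(1/3) = 16/3.
III: (7)·(2/3) + (-1)·(1/3) = 13/3.
IV: (7)·(2/3) + (5)·(1/3) = 19/3.
The best pure response is IV with expected payoff 19/3.

19/3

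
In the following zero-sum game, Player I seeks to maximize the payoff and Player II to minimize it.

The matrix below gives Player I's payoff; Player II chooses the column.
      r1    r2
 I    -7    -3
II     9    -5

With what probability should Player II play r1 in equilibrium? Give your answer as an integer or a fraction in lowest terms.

Row minima are -7 and -5, so Player I's maximin is -5; column maxima are 9 and -3, so Player II's minimax is -3. These differ, so the equilibrium is in mixed strategies.
Let Player II play r1 with probability q. Player I is indifferent when −7q − 3(1−q) = 9q − 5(1−q), giving q = 1/9.

1/9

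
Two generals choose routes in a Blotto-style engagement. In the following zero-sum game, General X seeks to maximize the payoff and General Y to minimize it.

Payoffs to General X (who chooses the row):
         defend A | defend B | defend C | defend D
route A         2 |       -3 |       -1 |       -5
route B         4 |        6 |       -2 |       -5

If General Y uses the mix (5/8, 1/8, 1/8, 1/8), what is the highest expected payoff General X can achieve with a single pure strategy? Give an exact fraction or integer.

route A: (2)·(5/8) + (-3)·(1/8) + (-1)·(1/8) + (-5)·(1/8) = 1/8.
route B: (4)·(5/8) + (6)·(1/8) + (-2)·(1/8) + (-5)·(1/8) = 19/8.
The best pure response is route B with expected payoff 19/8.

19/8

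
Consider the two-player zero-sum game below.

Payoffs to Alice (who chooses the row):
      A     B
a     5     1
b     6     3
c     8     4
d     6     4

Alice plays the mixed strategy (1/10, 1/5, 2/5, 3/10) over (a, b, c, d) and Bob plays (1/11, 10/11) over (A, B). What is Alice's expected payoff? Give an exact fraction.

417/110

Against (1/11, 10/11), each row's expected payoff is a: 15/11; b: 36/11; c: 48/11; d: 46/11.
Taking the (1/10, 1/5, 2/5, 3/10)-weighted average: (1/10)·(15/11) + (1/5)·(36/11) + (2/5)·(48/11) + (3/10)·(46/11) = 417/110.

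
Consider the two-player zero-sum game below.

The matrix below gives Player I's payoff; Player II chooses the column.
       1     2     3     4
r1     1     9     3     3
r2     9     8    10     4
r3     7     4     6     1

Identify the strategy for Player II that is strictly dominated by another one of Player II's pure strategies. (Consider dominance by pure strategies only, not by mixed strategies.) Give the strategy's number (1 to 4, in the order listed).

Player II prefers columns that give Player I less. Compare 2 with 4: 3 < 9, 4 < 8, 1 < 4.
So 4 strictly dominates 2 for Player II; 2 is strictly dominated.

2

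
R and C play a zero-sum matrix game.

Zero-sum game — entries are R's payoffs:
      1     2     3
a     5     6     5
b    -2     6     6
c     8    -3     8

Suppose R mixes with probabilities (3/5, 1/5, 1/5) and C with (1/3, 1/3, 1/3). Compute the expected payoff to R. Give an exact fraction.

Against (1/3, 1/3, 1/3), each row's expected payoff is a: 16/3; b: 10/3; c: 13/3.
Taking the (3/5, 1/5, 1/5)-weighted average: (3/5)·(16/3) + (1/5)·(10/3) + (1/5)·(13/3) = 71/15.

71/15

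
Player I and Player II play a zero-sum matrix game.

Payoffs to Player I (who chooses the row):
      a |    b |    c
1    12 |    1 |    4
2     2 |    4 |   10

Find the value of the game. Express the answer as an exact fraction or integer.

Column c is strictly dominated by b for Player II (it gives Player I more in every row).
The remaining 2×2 game on (1, 2) × (a, b) has no saddle point. Let Player I play 1 with probability p; indifference gives 12p + 2(1−p) = p + 4(1−p), so p = 2/13.
Similarly Player II's optimal q on a is 3/13, and the value is 12·(3/13) + (1)·(10/13) = 46/13.

46/13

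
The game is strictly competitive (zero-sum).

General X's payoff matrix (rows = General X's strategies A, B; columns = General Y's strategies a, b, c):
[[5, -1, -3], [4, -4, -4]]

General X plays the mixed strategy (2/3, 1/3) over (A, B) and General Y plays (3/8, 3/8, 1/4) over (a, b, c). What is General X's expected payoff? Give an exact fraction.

1/6

Against (3/8, 3/8, 1/4), each row's expected payoff is A: 3/4; B: -1.
Taking the (2/3, 1/3)-weighted average: (2/3)·(3/4) + (1/3)·(-1) = 1/6.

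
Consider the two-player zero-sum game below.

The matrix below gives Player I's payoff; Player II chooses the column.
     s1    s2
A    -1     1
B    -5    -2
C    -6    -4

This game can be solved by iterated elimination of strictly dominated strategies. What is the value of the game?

Column s2 is strictly dominated by s1 for Player II (-1<1, -5<-2, -6<-4); eliminate s2.
Row B is strictly dominated by row A (-1>-5); eliminate B.
Row C is strictly dominated by row A (-1>-6); eliminate C.
Only (A, s1) remains, with payoff -1.

-1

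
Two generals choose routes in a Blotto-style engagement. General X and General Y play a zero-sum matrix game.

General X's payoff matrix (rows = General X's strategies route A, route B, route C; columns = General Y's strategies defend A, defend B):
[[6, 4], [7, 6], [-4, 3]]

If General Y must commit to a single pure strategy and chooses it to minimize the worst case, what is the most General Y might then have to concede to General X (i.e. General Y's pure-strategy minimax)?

The worst case (largest entry) in each column is defend A: 7, defend B: 6.
The best (smallest) of these is 6.

6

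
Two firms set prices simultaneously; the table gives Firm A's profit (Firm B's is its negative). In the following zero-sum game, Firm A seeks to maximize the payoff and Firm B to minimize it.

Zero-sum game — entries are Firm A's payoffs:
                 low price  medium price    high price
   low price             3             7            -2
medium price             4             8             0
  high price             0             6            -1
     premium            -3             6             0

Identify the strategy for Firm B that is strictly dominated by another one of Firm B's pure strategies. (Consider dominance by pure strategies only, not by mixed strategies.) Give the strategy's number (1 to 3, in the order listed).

2

Firm B prefers columns that give Firm A less. Compare medium price with low price: 3 < 7, 4 < 8, 0 < 6, -3 < 6.
So low price strictly dominates medium price for Firm B; medium price is strictly dominated.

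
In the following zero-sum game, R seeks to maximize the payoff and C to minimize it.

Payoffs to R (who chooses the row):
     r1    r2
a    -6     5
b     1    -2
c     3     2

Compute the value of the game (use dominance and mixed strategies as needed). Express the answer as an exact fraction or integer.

Row b is strictly dominated by row c, so R never plays it.
The remaining 2×2 game on (a, c) × (r1, r2) has no saddle point. Let R play a with probability p; indifference gives −6p + 3(1−p) = 5p + 2(1−p), so p = 1/12.
Similarly C's optimal q on r1 is 1/4, and the value is -6·(1/4) + (5)·(3/4) = 9/4.

9/4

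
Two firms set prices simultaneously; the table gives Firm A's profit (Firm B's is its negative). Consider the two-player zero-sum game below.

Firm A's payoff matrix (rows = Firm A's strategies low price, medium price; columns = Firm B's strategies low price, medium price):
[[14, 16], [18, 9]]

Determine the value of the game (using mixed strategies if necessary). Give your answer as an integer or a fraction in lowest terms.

Row minima are 14 and 9, so Firm A's maximin is 14; column maxima are 18 and 16, so Firm B's minimax is 16. These differ, so the equilibrium is in mixed strategies.
Let Firm A play low price with probability p. Firm B is indifferent when 14p + 18(1−p) = 16p + 9(1−p), giving p = 9/11.
Let Firm B play low price with probability q. Firm A is indifferent when 14q + 16(1−q) = 18q + 9(1−q), giving q = 7/11.
The value is 14·(7/11) + (16)·(4/11) = 162/11.

162/11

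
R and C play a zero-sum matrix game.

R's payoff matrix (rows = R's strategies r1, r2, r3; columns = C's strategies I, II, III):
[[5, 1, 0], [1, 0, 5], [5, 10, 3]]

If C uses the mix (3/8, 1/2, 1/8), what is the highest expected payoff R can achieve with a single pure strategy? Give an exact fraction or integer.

29/4

r1: (5)·(3/8) + (1)·(1/2) + (0)·(1/8) = 19/8.
r2: (1)·(3/8) + (0)·(1/2) + (5)·(1/8) = 1.
r3: (5)·(3/8) + (10)·(1/2) + (3)·(1/8) = 29/4.
The best pure response is r3 with expected payoff 29/4.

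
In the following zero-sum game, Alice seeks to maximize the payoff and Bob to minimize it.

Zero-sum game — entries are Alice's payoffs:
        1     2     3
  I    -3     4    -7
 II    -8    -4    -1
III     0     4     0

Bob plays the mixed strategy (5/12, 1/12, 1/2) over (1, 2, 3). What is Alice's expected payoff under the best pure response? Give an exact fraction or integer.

I: (-3)·(5/12) + (4)·(1/12) + (-7)·(1/2) = -53/12.
II: (-8)·(5/12) + (-4)·(1/12) + (-1)·(1/2) = -25/6.
III: (0)·(5/12) + (4)·(1/12) + (0)·(1/2) = 1/3.
The best pure response is III with expected payoff 1/3.

1/3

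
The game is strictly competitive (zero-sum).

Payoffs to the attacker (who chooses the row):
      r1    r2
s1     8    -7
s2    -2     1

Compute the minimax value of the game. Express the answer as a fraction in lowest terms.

Row minima are -7 and -2, so the attacker's maximin is -2; column maxima are 8 and 1, so the defender's minimax is 1. These differ, so the equilibrium is in mixed strategies.
Let the attacker play s1 with probability p. The defender is indifferent when 8p − 2(1−p) = −7p + (1−p), giving p = 1/6.
Let the defender play r1 with probability q. The attacker is indifferent when 8q − 7(1−q) = −2q + (1−q), giving q = 4/9.
The value is 8·(4/9) + (-7)·(5/9) = -1/3.

-1/3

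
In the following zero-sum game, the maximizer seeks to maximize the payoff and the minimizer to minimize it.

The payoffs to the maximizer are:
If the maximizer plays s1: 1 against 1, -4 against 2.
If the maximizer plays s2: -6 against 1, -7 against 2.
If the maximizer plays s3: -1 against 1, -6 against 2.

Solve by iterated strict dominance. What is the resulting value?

-4

Column 1 is strictly dominated by 2 for the minimizer (-4<1, -7<-6, -6<-1); eliminate 1.
Row s3 is strictly dominated by row s1 (-4>-6); eliminate s3.
Row s2 is strictly dominated by row s1 (-4>-7); eliminate s2.
Only (s1, 2) remains, with payoff -4.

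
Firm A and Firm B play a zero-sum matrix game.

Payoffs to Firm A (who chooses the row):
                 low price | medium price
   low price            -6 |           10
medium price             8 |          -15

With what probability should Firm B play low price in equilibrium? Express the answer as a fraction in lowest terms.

25/39

Row minima are -6 and -15, so Firm A's maximin is -6; column maxima are 8 and 10, so Firm B's minimax is 8. These differ, so the equilibrium is in mixed strategies.
Let Firm B play low price with probability q. Firm A is indifferent when −6q + 10(1−q) = 8q − 15(1−q), giving q = 25/39.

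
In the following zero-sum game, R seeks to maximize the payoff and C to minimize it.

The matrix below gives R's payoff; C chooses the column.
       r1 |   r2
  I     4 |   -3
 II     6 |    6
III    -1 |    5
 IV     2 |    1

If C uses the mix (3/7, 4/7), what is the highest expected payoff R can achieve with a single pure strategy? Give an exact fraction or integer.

I: (4)·(3/7) + (-3)·(4/7) = 0.
II: (6)·(3/7) + (6)·(4/7) = 6.
III: (-1)·(3/7) + (5)·(4/7) = 17/7.
IV: (2)·(3/7) + (1)·(4/7) = 10/7.
The best pure response is II with expected payoff 6.

6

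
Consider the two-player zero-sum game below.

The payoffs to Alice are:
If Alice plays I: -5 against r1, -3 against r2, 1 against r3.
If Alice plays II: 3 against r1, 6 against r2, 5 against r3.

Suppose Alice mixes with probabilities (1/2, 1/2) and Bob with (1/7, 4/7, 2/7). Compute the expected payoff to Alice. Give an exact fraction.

Against (1/7, 4/7, 2/7), each row's expected payoff is I: -15/7; II: 37/7.
Taking the (1/2, 1/2)-weighted average: (1/2)·(-15/7) + (1/2)·(37/7) = 11/7.

11/7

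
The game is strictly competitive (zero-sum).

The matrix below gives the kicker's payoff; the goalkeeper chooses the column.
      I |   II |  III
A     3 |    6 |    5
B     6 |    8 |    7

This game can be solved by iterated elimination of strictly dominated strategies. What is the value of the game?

Column III is strictly dominated by I for the goalkeeper (3<5, 6<7); eliminate III.
Row A is strictly dominated by row B (6>3, 8>6); eliminate A.
Column II is strictly dominated by I for the goalkeeper (6<8); eliminate II.
Only (B, I) remains, with payoff 6.

6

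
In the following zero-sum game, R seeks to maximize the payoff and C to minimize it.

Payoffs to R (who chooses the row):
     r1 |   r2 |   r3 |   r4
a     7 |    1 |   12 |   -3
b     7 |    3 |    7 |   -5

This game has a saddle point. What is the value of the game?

-3

Row minima: -3, -5 → R's maximin is -3.
Column maxima: 7, 3, 12, -3 → C's minimax is -3.
They coincide at (a, r4), so the value is -3.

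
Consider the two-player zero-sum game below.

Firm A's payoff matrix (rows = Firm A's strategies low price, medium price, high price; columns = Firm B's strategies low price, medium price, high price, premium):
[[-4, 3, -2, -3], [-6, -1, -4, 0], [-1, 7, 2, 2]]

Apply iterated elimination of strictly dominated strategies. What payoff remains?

-1

Row low price is strictly dominated by row high price (-1>-4, 7>3, 2>-2, 2>-3); eliminate low price.
Column high price is strictly dominated by low price for Firm B (-6<-4, -1<2); eliminate high price.
Row medium price is strictly dominated by row high price (-1>-6, 7>-1, 2>0); eliminate medium price.
Column medium price is strictly dominated by low price for Firm B (-1<7); eliminate medium price.
Column premium is strictly dominated by low price for Firm B (-1<2); eliminate premium.
Only (high price, low price) remains, with payoff -1.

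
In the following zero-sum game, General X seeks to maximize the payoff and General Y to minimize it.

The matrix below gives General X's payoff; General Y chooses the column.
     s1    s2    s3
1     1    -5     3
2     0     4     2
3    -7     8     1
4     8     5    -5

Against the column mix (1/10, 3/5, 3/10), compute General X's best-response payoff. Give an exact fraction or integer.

22/5

1: (1)·(1/10) + (-5)·(3/5) + (3)·(3/10) = -2.
2: (0)·(1/10) + (4)·(3/5) + (2)·(3/10) = 3.
3: (-7)·(1/10) + (8)·(3/5) + (1)·(3/10) = 22/5.
4: (8)·(1/10) + (5)·(3/5) + (-5)·(3/10) = 23/10.
The best pure response is 3 with expected payoff 22/5.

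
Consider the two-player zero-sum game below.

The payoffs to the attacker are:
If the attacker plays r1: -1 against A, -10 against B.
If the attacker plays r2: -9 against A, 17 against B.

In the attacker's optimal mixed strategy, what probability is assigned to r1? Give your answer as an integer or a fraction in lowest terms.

26/35

Row minima are -10 and -9, so the attacker's maximin is -9; column maxima are -1 and 17, so the defender's minimax is -1. These differ, so the equilibrium is in mixed strategies.
Let the attacker play r1 with probability p. The defender is indifferent when −p − 9(1−p) = −10p + 17(1−p), giving p = 26/35.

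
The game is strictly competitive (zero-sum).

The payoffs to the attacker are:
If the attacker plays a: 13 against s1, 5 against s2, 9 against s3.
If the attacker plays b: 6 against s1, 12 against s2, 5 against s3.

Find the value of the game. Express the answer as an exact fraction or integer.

Column s1 is strictly dominated by s3 for the defender (it gives the attacker more in every row).
The remaining 2×2 game on (a, b) × (s2, s3) has no saddle point. Let the attacker play a with probability p; indifference gives 5p + 12(1−p) = 9p + 5(1−p), so p = 7/11.
Similarly the defender's optimal q on s2 is 4/11, and the value is 5·(4/11) + (9)·(7/11) = 83/11.

83/11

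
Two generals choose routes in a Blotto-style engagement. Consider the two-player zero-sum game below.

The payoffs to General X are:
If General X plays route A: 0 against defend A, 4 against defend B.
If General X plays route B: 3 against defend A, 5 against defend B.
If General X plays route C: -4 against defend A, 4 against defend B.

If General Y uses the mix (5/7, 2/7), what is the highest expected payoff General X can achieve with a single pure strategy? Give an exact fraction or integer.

25/7

route A: (0)·(5/7) + (4)·(2/7) = 8/7.
route B: (3)·(5/7) + (5)·(2/7) = 25/7.
route C: (-4)·(5/7) + (4)·(2/7) = -12/7.
The best pure response is route B with expected payoff 25/7.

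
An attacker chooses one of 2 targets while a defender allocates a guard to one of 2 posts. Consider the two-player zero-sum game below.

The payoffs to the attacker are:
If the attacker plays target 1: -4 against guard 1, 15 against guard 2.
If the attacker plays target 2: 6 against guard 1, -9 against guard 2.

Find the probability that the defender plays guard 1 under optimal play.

12/17

Row minima are -4 and -9, so the attacker's maximin is -4; column maxima are 6 and 15, so the defender's minimax is 6. These differ, so the equilibrium is in mixed strategies.
Let the defender play guard 1 with probability q. The attacker is indifferent when −4q + 15(1−q) = 6q − 9(1−q), giving q = 12/17.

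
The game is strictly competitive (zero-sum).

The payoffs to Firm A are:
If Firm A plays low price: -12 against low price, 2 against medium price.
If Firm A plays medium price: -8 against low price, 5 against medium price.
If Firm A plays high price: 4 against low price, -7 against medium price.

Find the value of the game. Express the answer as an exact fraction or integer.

-3/2

Row low price is strictly dominated by row medium price, so Firm A never plays it.
The remaining 2×2 game on (medium price, high price) × (low price, medium price) has no saddle point. Let Firm A play medium price with probability p; indifference gives −8p + 4(1−p) = 5p − 7(1−p), so p = 11/24.
Similarly Firm B's optimal q on low price is 1/2, and the value is -8·(1/2) + (5)·(1/2) = -3/2.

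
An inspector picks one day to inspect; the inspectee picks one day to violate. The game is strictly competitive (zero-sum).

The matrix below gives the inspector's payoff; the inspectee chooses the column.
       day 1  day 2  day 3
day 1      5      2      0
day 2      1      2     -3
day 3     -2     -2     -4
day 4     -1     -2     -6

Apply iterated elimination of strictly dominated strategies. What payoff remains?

Row day 4 is strictly dominated by row day 1 (5>-1, 2>-2, 0>-6); eliminate day 4.
Row day 3 is strictly dominated by row day 1 (5>-2, 2>-2, 0>-4); eliminate day 3.
Column day 2 is strictly dominated by day 3 for the inspectee (0<2, -3<2); eliminate day 2.
Row day 2 is strictly dominated by row day 1 (5>1, 0>-3); eliminate day 2.
Column day 1 is strictly dominated by day 3 for the inspectee (0<5); eliminate day 1.
Only (day 1, day 3) remains, with payoff 0.

0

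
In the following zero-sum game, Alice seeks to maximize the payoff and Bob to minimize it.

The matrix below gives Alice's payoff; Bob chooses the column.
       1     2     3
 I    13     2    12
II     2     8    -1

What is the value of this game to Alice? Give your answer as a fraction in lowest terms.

98/19

Column 1 is strictly dominated by 3 for Bob (it gives Alice more in every row).
The remaining 2×2 game on (I, II) × (2, 3) has no saddle point. Let Alice play I with probability p; indifference gives 2p + 8(1−p) = 12p − (1−p), so p = 9/19.
Similarly Bob's optimal q on 2 is 13/19, and the value is 2·(13/19) + (12)·(6/19) = 98/19.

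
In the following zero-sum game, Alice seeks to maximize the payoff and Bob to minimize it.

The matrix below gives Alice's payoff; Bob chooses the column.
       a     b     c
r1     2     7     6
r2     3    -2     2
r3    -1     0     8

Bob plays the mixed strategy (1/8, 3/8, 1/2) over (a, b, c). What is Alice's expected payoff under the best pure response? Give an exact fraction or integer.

47/8

r1: (2)·(1/8) + (7)·(3/8) + (6)·(1/2) = 47/8.
r2: (3)·(1/8) + (-2)·(3/8) + (2)·(1/2) = 5/8.
r3: (-1)·(1/8) + (0)·(3/8) + (8)·(1/2) = 31/8.
The best pure response is r1 with expected payoff 47/8.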